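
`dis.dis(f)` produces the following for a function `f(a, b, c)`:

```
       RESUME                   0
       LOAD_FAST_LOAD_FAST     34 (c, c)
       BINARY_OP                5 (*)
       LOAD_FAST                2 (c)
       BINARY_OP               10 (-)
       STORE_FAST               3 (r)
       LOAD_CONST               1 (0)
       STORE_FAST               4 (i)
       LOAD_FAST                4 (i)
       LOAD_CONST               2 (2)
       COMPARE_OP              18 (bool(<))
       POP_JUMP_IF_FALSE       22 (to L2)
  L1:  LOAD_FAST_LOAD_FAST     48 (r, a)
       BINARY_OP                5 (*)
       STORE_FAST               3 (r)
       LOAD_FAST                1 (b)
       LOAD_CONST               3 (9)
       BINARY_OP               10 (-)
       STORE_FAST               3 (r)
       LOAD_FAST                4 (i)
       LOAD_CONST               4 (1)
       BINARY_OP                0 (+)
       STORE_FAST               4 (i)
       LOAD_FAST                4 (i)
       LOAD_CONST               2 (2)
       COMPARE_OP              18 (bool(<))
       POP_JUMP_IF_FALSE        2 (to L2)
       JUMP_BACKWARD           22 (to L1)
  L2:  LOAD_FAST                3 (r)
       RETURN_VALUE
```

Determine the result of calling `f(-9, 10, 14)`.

LOAD_FAST_LOAD_FAST c,c → push 14,14. Stack: [14, 14]
BINARY_OP * → 14 * 14 = 196. Stack: [196]
LOAD_FAST c → push 14. Stack: [196, 14]
BINARY_OP - → 196 - 14 = 182. Stack: [182]
STORE_FAST r → r=182. Stack: []
LOAD_CONST → push 0. Stack: [0]
STORE_FAST i → i=0. Stack: []
LOAD_FAST i → push 0. Stack: [0]
LOAD_CONST → push 2. Stack: [0, 2]
COMPARE_OP bool(<) → 0 vs 2 = True. Stack: [True]
POP_JUMP_IF_FALSE → pop True; no jump. Stack: []
LOAD_FAST_LOAD_FAST r,a → push 182,-9. Stack: [182, -9]
BINARY_OP * → 182 * -9 = -1638. Stack: [-1638]
STORE_FAST r → r=-1638. Stack: []
LOAD_FAST b → push 10. Stack: [10]
LOAD_CONST → push 9. Stack: [10, 9]
BINARY_OP - → 10 - 9 = 1. Stack: [1]
STORE_FAST r → r=1. Stack: []
LOAD_FAST i → push 0. Stack: [0]
LOAD_CONST → push 1. Stack: [0, 1]
BINARY_OP + → 0 + 1 = 1. Stack: [1]
STORE_FAST i → i=1. Stack: []
LOAD_FAST i → push 1. Stack: [1]
LOAD_CONST → push 2. Stack: [1, 2]
COMPARE_OP bool(<) → 1 vs 2 = True. Stack: [True]
POP_JUMP_IF_FALSE → pop True; no jump. Stack: []
LOAD_FAST_LOAD_FAST r,a → push 1,-9. Stack: [1, -9]
BINARY_OP * → 1 * -9 = -9. Stack: [-9]
STORE_FAST r → r=-9. Stack: []
LOAD_FAST b → push 10. Stack: [10]
LOAD_CONST → push 9. Stack: [10, 9]
BINARY_OP - → 10 - 9 = 1. Stack: [1]
STORE_FAST r → r=1. Stack: []
LOAD_FAST i → push 1. Stack: [1]
LOAD_CONST → push 1. Stack: [1, 1]
BINARY_OP + → 1 + 1 = 2. Stack: [2]
STORE_FAST i → i=2. Stack: []
LOAD_FAST i → push 2. Stack: [2]
LOAD_CONST → push 2. Stack: [2, 2]
COMPARE_OP bool(<) → 2 vs 2 = False. Stack: [False]
POP_JUMP_IF_FALSE → pop False; jump. Stack: []
LOAD_FAST r → push 1. Stack: [1]
RETURN_VALUE → return 1.

1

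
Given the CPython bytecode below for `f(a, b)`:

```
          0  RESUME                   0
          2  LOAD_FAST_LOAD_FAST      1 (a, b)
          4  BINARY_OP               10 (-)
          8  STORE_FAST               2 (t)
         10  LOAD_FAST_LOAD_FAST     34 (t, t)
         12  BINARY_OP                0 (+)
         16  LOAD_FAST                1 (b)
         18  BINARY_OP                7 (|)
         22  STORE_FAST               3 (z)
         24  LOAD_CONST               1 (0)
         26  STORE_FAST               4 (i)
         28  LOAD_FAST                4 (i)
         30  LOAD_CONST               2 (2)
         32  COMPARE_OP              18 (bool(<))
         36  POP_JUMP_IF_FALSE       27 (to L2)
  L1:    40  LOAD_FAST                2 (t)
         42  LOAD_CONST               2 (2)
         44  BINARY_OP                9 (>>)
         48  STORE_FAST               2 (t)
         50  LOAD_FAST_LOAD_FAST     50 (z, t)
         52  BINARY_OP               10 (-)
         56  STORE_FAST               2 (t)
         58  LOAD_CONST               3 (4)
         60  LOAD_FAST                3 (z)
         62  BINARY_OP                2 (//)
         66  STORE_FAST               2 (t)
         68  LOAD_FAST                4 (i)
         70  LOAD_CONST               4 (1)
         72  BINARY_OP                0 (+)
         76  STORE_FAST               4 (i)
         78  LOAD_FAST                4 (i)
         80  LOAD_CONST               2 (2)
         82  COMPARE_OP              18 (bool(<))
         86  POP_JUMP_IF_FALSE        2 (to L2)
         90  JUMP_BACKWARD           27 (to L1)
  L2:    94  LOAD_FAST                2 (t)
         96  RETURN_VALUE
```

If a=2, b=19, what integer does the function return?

LOAD_FAST_LOAD_FAST a,b → push 2,19. Stack: [2, 19]
BINARY_OP - → 2 - 19 = -17. Stack: [-17]
STORE_FAST t → t=-17. Stack: []
LOAD_FAST_LOAD_FAST t,t → push -17,-17. Stack: [-17, -17]
BINARY_OP + → -17 + -17 = -34. Stack: [-34]
LOAD_FAST b → push 19. Stack: [-34, 19]
BINARY_OP | → -34 | 19 = -33. Stack: [-33]
STORE_FAST z → z=-33. Stack: []
LOAD_CONST → push 0. Stack: [0]
STORE_FAST i → i=0. Stack: []
LOAD_FAST i → push 0. Stack: [0]
LOAD_CONST → push 2. Stack: [0, 2]
COMPARE_OP bool(<) → 0 vs 2 = True. Stack: [True]
POP_JUMP_IF_FALSE → pop True; no jump. Stack: []
LOAD_FAST t → push -17. Stack: [-17]
LOAD_CONST → push 2. Stack: [-17, 2]
BINARY_OP >> → -17 >> 2 = -5. Stack: [-5]
STORE_FAST t → t=-5. Stack: []
LOAD_FAST_LOAD_FAST z,t → push -33,-5. Stack: [-33, -5]
BINARY_OP - → -33 - -5 = -28. Stack: [-28]
STORE_FAST t → t=-28. Stack: []
LOAD_CONST → push 4. Stack: [4]
LOAD_FAST z → push -33. Stack: [4, -33]
BINARY_OP // → 4 // -33 = -1. Stack: [-1]
STORE_FAST t → t=-1. Stack: []
LOAD_FAST i → push 0. Stack: [0]
LOAD_CONST → push 1. Stack: [0, 1]
BINARY_OP + → 0 + 1 = 1. Stack: [1]
STORE_FAST i → i=1. Stack: []
LOAD_FAST i → push 1. Stack: [1]
LOAD_CONST → push 2. Stack: [1, 2]
COMPARE_OP bool(<) → 1 vs 2 = True. Stack: [True]
POP_JUMP_IF_FALSE → pop True; no jump. Stack: []
LOAD_FAST t → push -1. Stack: [-1]
LOAD_CONST → push 2. Stack: [-1, 2]
BINARY_OP >> → -1 >> 2 = -1. Stack: [-1]
STORE_FAST t → t=-1. Stack: []
LOAD_FAST_LOAD_FAST z,t → push -33,-1. Stack: [-33, -1]
BINARY_OP - → -33 - -1 = -32. Stack: [-32]
STORE_FAST t → t=-32. Stack: []
LOAD_CONST → push 4. Stack: [4]
LOAD_FAST z → push -33. Stack: [4, -33]
BINARY_OP // → 4 // -33 = -1. Stack: [-1]
STORE_FAST t → t=-1. Stack: []
LOAD_FAST i → push 1. Stack: [1]
LOAD_CONST → push 1. Stack: [1, 1]
BINARY_OP + → 1 + 1 = 2. Stack: [2]
STORE_FAST i → i=2. Stack: []
LOAD_FAST i → push 2. Stack: [2]
LOAD_CONST → push 2. Stack: [2, 2]
COMPARE_OP bool(<) → 2 vs 2 = False. Stack: [False]
POP_JUMP_IF_FALSE → pop False; jump. Stack: []
LOAD_FAST t → push -1. Stack: [-1]
RETURN_VALUE → return -1.

-1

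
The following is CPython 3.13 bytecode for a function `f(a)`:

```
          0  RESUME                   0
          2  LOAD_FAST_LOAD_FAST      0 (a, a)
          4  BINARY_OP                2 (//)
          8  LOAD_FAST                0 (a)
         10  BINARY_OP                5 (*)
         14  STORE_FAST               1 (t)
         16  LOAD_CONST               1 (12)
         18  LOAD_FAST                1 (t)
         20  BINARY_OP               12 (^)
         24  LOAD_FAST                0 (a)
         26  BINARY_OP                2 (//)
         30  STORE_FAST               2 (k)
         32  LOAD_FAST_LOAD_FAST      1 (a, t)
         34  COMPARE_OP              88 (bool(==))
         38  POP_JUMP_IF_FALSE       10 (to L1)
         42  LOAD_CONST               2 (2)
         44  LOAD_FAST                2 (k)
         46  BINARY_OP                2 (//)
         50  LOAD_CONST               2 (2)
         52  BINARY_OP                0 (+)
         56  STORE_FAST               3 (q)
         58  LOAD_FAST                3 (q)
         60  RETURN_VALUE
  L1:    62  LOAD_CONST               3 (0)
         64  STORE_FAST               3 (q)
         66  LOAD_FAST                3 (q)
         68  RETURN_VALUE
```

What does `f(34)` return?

4

LOAD_FAST_LOAD_FAST a,a → push 34,34. Stack: [34, 34]
BINARY_OP // → 34 // 34 = 1. Stack: [1]
LOAD_FAST a → push 34. Stack: [1, 34]
BINARY_OP * → 1 * 34 = 34. Stack: [34]
STORE_FAST t → t=34. Stack: []
LOAD_CONST → push 12. Stack: [12]
LOAD_FAST t → push 34. Stack: [12, 34]
BINARY_OP ^ → 12 ^ 34 = 46. Stack: [46]
LOAD_FAST a → push 34. Stack: [46, 34]
BINARY_OP // → 46 // 34 = 1. Stack: [1]
STORE_FAST k → k=1. Stack: []
LOAD_FAST_LOAD_FAST a,t → push 34,34. Stack: [34, 34]
COMPARE_OP bool(==) → 34 vs 34 = True. Stack: [True]
POP_JUMP_IF_FALSE → pop True; no jump. Stack: []
LOAD_CONST → push 2. Stack: [2]
LOAD_FAST k → push 1. Stack: [2, 1]
BINARY_OP // → 2 // 1 = 2. Stack: [2]
LOAD_CONST → push 2. Stack: [2, 2]
BINARY_OP + → 2 + 2 = 4. Stack: [4]
STORE_FAST q → q=4. Stack: []
LOAD_FAST q → push 4. Stack: [4]
RETURN_VALUE → return 4.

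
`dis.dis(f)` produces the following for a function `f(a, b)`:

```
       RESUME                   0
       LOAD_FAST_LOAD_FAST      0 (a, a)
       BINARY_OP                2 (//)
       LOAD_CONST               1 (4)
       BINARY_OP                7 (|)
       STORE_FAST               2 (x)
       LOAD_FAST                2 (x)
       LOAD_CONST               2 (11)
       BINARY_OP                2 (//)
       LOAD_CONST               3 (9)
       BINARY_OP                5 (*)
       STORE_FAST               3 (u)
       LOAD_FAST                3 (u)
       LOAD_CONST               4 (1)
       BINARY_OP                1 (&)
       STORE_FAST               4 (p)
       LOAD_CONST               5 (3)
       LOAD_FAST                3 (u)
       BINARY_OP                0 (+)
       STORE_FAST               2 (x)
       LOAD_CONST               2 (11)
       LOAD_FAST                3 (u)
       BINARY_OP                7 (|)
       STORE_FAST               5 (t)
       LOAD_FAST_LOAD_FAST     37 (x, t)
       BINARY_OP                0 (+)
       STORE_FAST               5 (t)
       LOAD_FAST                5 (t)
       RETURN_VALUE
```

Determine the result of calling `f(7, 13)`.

14

LOAD_FAST_LOAD_FAST a,a → push 7,7. Stack: [7, 7]
BINARY_OP // → 7 // 7 = 1. Stack: [1]
LOAD_CONST → push 4. Stack: [1, 4]
BINARY_OP | → 1 | 4 = 5. Stack: [5]
STORE_FAST x → x=5. Stack: []
LOAD_FAST x → push 5. Stack: [5]
LOAD_CONST → push 11. Stack: [5, 11]
BINARY_OP // → 5 // 11 = 0. Stack: [0]
LOAD_CONST → push 9. Stack: [0, 9]
BINARY_OP * → 0 * 9 = 0. Stack: [0]
STORE_FAST u → u=0. Stack: []
LOAD_FAST u → push 0. Stack: [0]
LOAD_CONST → push 1. Stack: [0, 1]
BINARY_OP & → 0 & 1 = 0. Stack: [0]
STORE_FAST p → p=0. Stack: []
LOAD_CONST → push 3. Stack: [3]
LOAD_FAST u → push 0. Stack: [3, 0]
BINARY_OP + → 3 + 0 = 3. Stack: [3]
STORE_FAST x → x=3. Stack: []
LOAD_CONST → push 11. Stack: [11]
LOAD_FAST u → push 0. Stack: [11, 0]
BINARY_OP | → 11 | 0 = 11. Stack: [11]
STORE_FAST t → t=11. Stack: []
LOAD_FAST_LOAD_FAST x,t → push 3,11. Stack: [3, 11]
BINARY_OP + → 3 + 11 = 14. Stack: [14]
STORE_FAST t → t=14. Stack: []
LOAD_FAST t → push 14. Stack: [14]
RETURN_VALUE → return 14.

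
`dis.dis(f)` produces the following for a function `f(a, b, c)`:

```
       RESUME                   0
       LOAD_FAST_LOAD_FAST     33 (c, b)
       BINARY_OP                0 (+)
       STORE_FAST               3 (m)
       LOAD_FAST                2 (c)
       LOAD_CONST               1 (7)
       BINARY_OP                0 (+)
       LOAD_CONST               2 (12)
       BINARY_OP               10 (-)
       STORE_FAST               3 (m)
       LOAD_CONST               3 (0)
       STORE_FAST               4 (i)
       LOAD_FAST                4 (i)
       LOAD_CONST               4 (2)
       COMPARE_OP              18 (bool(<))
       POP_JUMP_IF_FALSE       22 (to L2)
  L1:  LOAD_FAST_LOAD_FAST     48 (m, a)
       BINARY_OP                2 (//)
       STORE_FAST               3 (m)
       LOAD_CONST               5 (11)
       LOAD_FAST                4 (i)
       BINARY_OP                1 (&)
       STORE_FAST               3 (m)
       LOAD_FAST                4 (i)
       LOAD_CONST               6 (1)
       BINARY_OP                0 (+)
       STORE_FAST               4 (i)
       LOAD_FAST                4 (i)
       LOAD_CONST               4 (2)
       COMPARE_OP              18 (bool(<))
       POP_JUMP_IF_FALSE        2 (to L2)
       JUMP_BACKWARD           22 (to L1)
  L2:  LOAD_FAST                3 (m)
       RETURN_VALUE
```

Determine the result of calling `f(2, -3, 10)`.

LOAD_FAST_LOAD_FAST c,b → push 10,-3. Stack: [10, -3]
BINARY_OP + → 10 + -3 = 7. Stack: [7]
STORE_FAST m → m=7. Stack: []
LOAD_FAST c → push 10. Stack: [10]
LOAD_CONST → push 7. Stack: [10, 7]
BINARY_OP + → 10 + 7 = 17. Stack: [17]
LOAD_CONST → push 12. Stack: [17, 12]
BINARY_OP - → 17 - 12 = 5. Stack: [5]
STORE_FAST m → m=5. Stack: []
LOAD_CONST → push 0. Stack: [0]
STORE_FAST i → i=0. Stack: []
LOAD_FAST i → push 0. Stack: [0]
LOAD_CONST → push 2. Stack: [0, 2]
COMPARE_OP bool(<) → 0 vs 2 = True. Stack: [True]
POP_JUMP_IF_FALSE → pop True; no jump. Stack: []
LOAD_FAST_LOAD_FAST m,a → push 5,2. Stack: [5, 2]
BINARY_OP // → 5 // 2 = 2. Stack: [2]
STORE_FAST m → m=2. Stack: []
LOAD_CONST → push 11. Stack: [11]
LOAD_FAST i → push 0. Stack: [11, 0]
BINARY_OP & → 11 & 0 = 0. Stack: [0]
STORE_FAST m → m=0. Stack: []
LOAD_FAST i → push 0. Stack: [0]
LOAD_CONST → push 1. Stack: [0, 1]
BINARY_OP + → 0 + 1 = 1. Stack: [1]
STORE_FAST i → i=1. Stack: []
LOAD_FAST i → push 1. Stack: [1]
LOAD_CONST → push 2. Stack: [1, 2]
COMPARE_OP bool(<) → 1 vs 2 = True. Stack: [True]
POP_JUMP_IF_FALSE → pop True; no jump. Stack: []
LOAD_FAST_LOAD_FAST m,a → push 0,2. Stack: [0, 2]
BINARY_OP // → 0 // 2 = 0. Stack: [0]
STORE_FAST m → m=0. Stack: []
LOAD_CONST → push 11. Stack: [11]
LOAD_FAST i → push 1. Stack: [11, 1]
BINARY_OP & → 11 & 1 = 1. Stack: [1]
STORE_FAST m → m=1. Stack: []
LOAD_FAST i → push 1. Stack: [1]
LOAD_CONST → push 1. Stack: [1, 1]
BINARY_OP + → 1 + 1 = 2. Stack: [2]
STORE_FAST i → i=2. Stack: []
LOAD_FAST i → push 2. Stack: [2]
LOAD_CONST → push 2. Stack: [2, 2]
COMPARE_OP bool(<) → 2 vs 2 = False. Stack: [False]
POP_JUMP_IF_FALSE → pop False; jump. Stack: []
LOAD_FAST m → push 1. Stack: [1]
RETURN_VALUE → return 1.

1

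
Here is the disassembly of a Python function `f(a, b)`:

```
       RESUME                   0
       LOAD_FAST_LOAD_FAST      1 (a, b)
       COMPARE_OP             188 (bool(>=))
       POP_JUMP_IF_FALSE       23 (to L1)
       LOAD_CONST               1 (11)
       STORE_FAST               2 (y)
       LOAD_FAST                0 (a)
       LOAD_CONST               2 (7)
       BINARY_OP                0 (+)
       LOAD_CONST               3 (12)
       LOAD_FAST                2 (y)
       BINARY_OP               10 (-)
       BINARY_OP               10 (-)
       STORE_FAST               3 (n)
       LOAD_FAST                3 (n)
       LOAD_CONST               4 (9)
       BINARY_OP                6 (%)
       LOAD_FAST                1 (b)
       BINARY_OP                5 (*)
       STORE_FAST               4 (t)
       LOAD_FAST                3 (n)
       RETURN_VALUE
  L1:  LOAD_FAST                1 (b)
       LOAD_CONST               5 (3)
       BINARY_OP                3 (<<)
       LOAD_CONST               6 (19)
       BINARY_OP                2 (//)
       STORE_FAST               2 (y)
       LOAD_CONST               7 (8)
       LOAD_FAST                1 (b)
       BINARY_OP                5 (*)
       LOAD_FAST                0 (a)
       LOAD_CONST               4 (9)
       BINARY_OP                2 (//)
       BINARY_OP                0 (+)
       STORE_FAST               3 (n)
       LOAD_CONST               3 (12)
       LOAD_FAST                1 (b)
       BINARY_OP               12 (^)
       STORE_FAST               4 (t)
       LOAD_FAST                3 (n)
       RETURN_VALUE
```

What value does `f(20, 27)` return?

LOAD_FAST_LOAD_FAST a,b → push 20,27. Stack: [20, 27]
COMPARE_OP bool(>=) → 20 vs 27 = False. Stack: [False]
POP_JUMP_IF_FALSE → pop False; jump. Stack: []
LOAD_FAST b → push 27. Stack: [27]
LOAD_CONST → push 3. Stack: [27, 3]
BINARY_OP << → 27 << 3 = 216. Stack: [216]
LOAD_CONST → push 19. Stack: [216, 19]
BINARY_OP // → 216 // 19 = 11. Stack: [11]
STORE_FAST y → y=11. Stack: []
LOAD_CONST → push 8. Stack: [8]
LOAD_FAST b → push 27. Stack: [8, 27]
BINARY_OP * → 8 * 27 = 216. Stack: [216]
LOAD_FAST a → push 20. Stack: [216, 20]
LOAD_CONST → push 9. Stack: [216, 20, 9]
BINARY_OP // → 20 // 9 = 2. Stack: [216, 2]
BINARY_OP + → 216 + 2 = 218. Stack: [218]
STORE_FAST n → n=218. Stack: []
LOAD_CONST → push 12. Stack: [12]
LOAD_FAST b → push 27. Stack: [12, 27]
BINARY_OP ^ → 12 ^ 27 = 23. Stack: [23]
STORE_FAST t → t=23. Stack: []
LOAD_FAST n → push 218. Stack: [218]
RETURN_VALUE → return 218.

218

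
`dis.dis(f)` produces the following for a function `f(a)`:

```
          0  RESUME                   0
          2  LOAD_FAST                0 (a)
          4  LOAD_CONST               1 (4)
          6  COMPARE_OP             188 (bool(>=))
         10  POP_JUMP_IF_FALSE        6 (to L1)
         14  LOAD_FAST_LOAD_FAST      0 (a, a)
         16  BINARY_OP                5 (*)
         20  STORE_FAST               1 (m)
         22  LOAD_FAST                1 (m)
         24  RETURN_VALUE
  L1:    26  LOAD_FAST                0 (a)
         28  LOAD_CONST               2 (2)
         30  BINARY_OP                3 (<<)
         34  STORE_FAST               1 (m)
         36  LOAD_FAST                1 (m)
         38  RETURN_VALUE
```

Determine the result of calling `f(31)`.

LOAD_FAST a → push 31. Stack: [31]
LOAD_CONST → push 4. Stack: [31, 4]
COMPARE_OP bool(>=) → 31 vs 4 = True. Stack: [True]
POP_JUMP_IF_FALSE → pop True; no jump. Stack: []
LOAD_FAST_LOAD_FAST a,a → push 31,31. Stack: [31, 31]
BINARY_OP * → 31 * 31 = 961. Stack: [961]
STORE_FAST m → m=961. Stack: []
LOAD_FAST m → push 961. Stack: [961]
RETURN_VALUE → return 961.

961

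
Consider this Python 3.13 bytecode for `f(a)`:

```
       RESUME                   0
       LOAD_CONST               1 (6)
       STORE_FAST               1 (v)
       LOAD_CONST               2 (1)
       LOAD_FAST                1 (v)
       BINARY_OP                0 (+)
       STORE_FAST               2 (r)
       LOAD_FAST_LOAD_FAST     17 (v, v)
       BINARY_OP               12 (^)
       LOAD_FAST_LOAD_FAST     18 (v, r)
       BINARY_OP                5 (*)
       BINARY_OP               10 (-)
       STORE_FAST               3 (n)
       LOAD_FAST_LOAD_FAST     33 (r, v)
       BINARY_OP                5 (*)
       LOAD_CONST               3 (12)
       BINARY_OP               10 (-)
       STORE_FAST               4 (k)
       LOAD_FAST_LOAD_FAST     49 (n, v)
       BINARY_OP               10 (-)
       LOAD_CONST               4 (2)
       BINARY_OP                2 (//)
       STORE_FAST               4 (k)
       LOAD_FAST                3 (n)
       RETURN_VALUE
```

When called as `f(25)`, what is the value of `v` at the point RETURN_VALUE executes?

6

LOAD_CONST → push 6. Stack: [6]
STORE_FAST v → v=6. Stack: []
LOAD_CONST → push 1. Stack: [1]
LOAD_FAST v → push 6. Stack: [1, 6]
BINARY_OP + → 1 + 6 = 7. Stack: [7]
STORE_FAST r → r=7. Stack: []
LOAD_FAST_LOAD_FAST v,v → push 6,6. Stack: [6, 6]
BINARY_OP ^ → 6 ^ 6 = 0. Stack: [0]
LOAD_FAST_LOAD_FAST v,r → push 6,7. Stack: [0, 6, 7]
BINARY_OP * → 6 * 7 = 42. Stack: [0, 42]
BINARY_OP - → 0 - 42 = -42. Stack: [-42]
STORE_FAST n → n=-42. Stack: []
LOAD_FAST_LOAD_FAST r,v → push 7,6. Stack: [7, 6]
BINARY_OP * → 7 * 6 = 42. Stack: [42]
LOAD_CONST → push 12. Stack: [42, 12]
BINARY_OP - → 42 - 12 = 30. Stack: [30]
STORE_FAST k → k=30. Stack: []
LOAD_FAST_LOAD_FAST n,v → push -42,6. Stack: [-42, 6]
BINARY_OP - → -42 - 6 = -48. Stack: [-48]
LOAD_CONST → push 2. Stack: [-48, 2]
BINARY_OP // → -48 // 2 = -24. Stack: [-24]
STORE_FAST k → k=-24. Stack: []
LOAD_FAST n → push -42. Stack: [-42]
RETURN_VALUE → return -42.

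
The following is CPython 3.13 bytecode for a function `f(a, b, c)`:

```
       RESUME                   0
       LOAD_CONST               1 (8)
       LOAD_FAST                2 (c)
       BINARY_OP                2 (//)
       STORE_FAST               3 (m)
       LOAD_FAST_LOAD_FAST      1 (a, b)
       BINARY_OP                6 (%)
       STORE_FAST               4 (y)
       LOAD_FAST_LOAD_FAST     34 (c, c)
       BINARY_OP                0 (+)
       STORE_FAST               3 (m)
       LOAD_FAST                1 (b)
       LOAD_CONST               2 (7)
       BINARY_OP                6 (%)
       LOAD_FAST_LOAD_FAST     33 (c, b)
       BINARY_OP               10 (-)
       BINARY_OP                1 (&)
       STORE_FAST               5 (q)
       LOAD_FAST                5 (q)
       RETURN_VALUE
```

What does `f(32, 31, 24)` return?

1

LOAD_CONST → push 8. Stack: [8]
LOAD_FAST c → push 24. Stack: [8, 24]
BINARY_OP // → 8 // 24 = 0. Stack: [0]
STORE_FAST m → m=0. Stack: []
LOAD_FAST_LOAD_FAST a,b → push 32,31. Stack: [32, 31]
BINARY_OP % → 32 % 31 = 1. Stack: [1]
STORE_FAST y → y=1. Stack: []
LOAD_FAST_LOAD_FAST c,c → push 24,24. Stack: [24, 24]
BINARY_OP + → 24 + 24 = 48. Stack: [48]
STORE_FAST m → m=48. Stack: []
LOAD_FAST b → push 31. Stack: [31]
LOAD_CONST → push 7. Stack: [31, 7]
BINARY_OP % → 31 % 7 = 3. Stack: [3]
LOAD_FAST_LOAD_FAST c,b → push 24,31. Stack: [3, 24, 31]
BINARY_OP - → 24 - 31 = -7. Stack: [3, -7]
BINARY_OP & → 3 & -7 = 1. Stack: [1]
STORE_FAST q → q=1. Stack: []
LOAD_FAST q → push 1. Stack: [1]
RETURN_VALUE → return 1.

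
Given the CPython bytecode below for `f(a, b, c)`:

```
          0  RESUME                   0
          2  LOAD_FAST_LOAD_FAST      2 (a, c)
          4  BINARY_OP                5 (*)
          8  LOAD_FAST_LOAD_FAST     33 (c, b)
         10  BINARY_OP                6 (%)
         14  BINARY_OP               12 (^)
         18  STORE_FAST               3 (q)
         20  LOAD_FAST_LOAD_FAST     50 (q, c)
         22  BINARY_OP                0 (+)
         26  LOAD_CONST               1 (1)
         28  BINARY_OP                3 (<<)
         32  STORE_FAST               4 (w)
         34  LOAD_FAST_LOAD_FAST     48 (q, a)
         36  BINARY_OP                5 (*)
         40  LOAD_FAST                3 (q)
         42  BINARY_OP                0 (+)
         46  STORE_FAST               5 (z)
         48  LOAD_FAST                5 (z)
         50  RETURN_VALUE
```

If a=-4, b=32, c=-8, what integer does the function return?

LOAD_FAST_LOAD_FAST a,c → push -4,-8. Stack: [-4, -8]
BINARY_OP * → -4 * -8 = 32. Stack: [32]
LOAD_FAST_LOAD_FAST c,b → push -8,32. Stack: [32, -8, 32]
BINARY_OP % → -8 % 32 = 24. Stack: [32, 24]
BINARY_OP ^ → 32 ^ 24 = 56. Stack: [56]
STORE_FAST q → q=56. Stack: []
LOAD_FAST_LOAD_FAST q,c → push 56,-8. Stack: [56, -8]
BINARY_OP + → 56 + -8 = 48. Stack: [48]
LOAD_CONST → push 1. Stack: [48, 1]
BINARY_OP << → 48 << 1 = 96. Stack: [96]
STORE_FAST w → w=96. Stack: []
LOAD_FAST_LOAD_FAST q,a → push 56,-4. Stack: [56, -4]
BINARY_OP * → 56 * -4 = -224. Stack: [-224]
LOAD_FAST q → push 56. Stack: [-224, 56]
BINARY_OP + → -224 + 56 = -168. Stack: [-168]
STORE_FAST z → z=-168. Stack: []
LOAD_FAST z → push -168. Stack: [-168]
RETURN_VALUE → return -168.

-168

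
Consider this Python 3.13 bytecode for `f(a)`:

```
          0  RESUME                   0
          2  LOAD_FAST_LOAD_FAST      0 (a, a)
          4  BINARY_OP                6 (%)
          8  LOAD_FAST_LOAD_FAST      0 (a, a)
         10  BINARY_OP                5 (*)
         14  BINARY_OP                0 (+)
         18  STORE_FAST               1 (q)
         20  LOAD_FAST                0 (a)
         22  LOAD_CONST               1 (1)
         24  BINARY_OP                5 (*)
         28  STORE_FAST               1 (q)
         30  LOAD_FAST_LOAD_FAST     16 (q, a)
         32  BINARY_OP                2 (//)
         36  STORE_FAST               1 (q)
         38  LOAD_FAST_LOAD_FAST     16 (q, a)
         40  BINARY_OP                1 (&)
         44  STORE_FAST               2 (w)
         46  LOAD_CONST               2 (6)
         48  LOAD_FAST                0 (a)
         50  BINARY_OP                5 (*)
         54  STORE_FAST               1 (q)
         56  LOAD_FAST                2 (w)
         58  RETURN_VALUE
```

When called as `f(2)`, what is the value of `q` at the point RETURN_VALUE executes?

12

LOAD_FAST_LOAD_FAST a,a → push 2,2. Stack: [2, 2]
BINARY_OP % → 2 % 2 = 0. Stack: [0]
LOAD_FAST_LOAD_FAST a,a → push 2,2. Stack: [0, 2, 2]
BINARY_OP * → 2 * 2 = 4. Stack: [0, 4]
BINARY_OP + → 0 + 4 = 4. Stack: [4]
STORE_FAST q → q=4. Stack: []
LOAD_FAST a → push 2. Stack: [2]
LOAD_CONST → push 1. Stack: [2, 1]
BINARY_OP * → 2 * 1 = 2. Stack: [2]
STORE_FAST q → q=2. Stack: []
LOAD_FAST_LOAD_FAST q,a → push 2,2. Stack: [2, 2]
BINARY_OP // → 2 // 2 = 1. Stack: [1]
STORE_FAST q → q=1. Stack: []
LOAD_FAST_LOAD_FAST q,a → push 1,2. Stack: [1, 2]
BINARY_OP & → 1 & 2 = 0. Stack: [0]
STORE_FAST w → w=0. Stack: []
LOAD_CONST → push 6. Stack: [6]
LOAD_FAST a → push 2. Stack: [6, 2]
BINARY_OP * → 6 * 2 = 12. Stack: [12]
STORE_FAST q → q=12. Stack: []
LOAD_FAST w → push 0. Stack: [0]
RETURN_VALUE → return 0.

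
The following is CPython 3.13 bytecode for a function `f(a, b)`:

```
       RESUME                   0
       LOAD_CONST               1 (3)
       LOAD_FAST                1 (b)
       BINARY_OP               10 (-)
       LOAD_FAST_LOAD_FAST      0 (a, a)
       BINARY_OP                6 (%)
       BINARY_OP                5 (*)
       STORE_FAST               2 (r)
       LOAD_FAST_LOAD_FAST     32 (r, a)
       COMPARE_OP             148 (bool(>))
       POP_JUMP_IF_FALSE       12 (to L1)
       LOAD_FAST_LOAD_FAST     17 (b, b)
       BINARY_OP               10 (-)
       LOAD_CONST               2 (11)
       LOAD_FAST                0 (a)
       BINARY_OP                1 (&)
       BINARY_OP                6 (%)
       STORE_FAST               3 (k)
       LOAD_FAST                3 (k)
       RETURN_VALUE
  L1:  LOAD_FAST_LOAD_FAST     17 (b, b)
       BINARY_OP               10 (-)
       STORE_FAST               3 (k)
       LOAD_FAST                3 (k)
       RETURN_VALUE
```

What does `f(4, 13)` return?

LOAD_CONST → push 3. Stack: [3]
LOAD_FAST b → push 13. Stack: [3, 13]
BINARY_OP - → 3 - 13 = -10. Stack: [-10]
LOAD_FAST_LOAD_FAST a,a → push 4,4. Stack: [-10, 4, 4]
BINARY_OP % → 4 % 4 = 0. Stack: [-10, 0]
BINARY_OP * → -10 * 0 = 0. Stack: [0]
STORE_FAST r → r=0. Stack: []
LOAD_FAST_LOAD_FAST r,a → push 0,4. Stack: [0, 4]
COMPARE_OP bool(>) → 0 vs 4 = False. Stack: [False]
POP_JUMP_IF_FALSE → pop False; jump. Stack: []
LOAD_FAST_LOAD_FAST b,b → push 13,13. Stack: [13, 13]
BINARY_OP - → 13 - 13 = 0. Stack: [0]
STORE_FAST k → k=0. Stack: []
LOAD_FAST k → push 0. Stack: [0]
RETURN_VALUE → return 0.

0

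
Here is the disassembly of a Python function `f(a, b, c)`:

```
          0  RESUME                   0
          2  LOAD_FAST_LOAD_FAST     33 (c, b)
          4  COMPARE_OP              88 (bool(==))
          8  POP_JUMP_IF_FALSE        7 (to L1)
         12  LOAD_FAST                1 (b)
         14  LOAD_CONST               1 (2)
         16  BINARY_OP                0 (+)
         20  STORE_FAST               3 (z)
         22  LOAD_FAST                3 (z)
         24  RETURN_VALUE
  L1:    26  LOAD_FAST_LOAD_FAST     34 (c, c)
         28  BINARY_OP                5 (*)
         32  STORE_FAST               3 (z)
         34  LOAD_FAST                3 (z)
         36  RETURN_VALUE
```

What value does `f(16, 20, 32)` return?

LOAD_FAST_LOAD_FAST c,b → push 32,20. Stack: [32, 20]
COMPARE_OP bool(==) → 32 vs 20 = False. Stack: [False]
POP_JUMP_IF_FALSE → pop False; jump. Stack: []
LOAD_FAST_LOAD_FAST c,c → push 32,32. Stack: [32, 32]
BINARY_OP * → 32 * 32 = 1024. Stack: [1024]
STORE_FAST z → z=1024. Stack: []
LOAD_FAST z → push 1024. Stack: [1024]
RETURN_VALUE → return 1024.

1024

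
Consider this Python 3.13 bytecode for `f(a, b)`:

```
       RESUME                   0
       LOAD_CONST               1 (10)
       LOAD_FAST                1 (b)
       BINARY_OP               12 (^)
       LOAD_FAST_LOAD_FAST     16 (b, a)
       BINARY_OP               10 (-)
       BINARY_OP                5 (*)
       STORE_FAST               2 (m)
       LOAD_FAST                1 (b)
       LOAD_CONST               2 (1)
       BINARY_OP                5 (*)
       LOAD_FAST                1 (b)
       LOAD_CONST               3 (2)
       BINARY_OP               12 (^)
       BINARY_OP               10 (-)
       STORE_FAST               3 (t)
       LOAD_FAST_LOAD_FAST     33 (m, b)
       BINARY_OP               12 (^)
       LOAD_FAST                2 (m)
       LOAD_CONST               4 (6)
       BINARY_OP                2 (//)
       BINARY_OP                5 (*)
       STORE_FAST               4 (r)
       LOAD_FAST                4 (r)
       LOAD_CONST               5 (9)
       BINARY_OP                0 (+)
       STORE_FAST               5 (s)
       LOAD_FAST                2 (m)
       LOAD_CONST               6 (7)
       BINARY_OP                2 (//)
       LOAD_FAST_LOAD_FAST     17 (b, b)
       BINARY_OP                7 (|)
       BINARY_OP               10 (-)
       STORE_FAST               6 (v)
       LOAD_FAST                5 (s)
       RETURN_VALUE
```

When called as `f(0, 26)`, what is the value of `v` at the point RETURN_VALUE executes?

LOAD_CONST → push 10. Stack: [10]
LOAD_FAST b → push 26. Stack: [10, 26]
BINARY_OP ^ → 10 ^ 26 = 16. Stack: [16]
LOAD_FAST_LOAD_FAST b,a → push 26,0. Stack: [16, 26, 0]
BINARY_OP - → 26 - 0 = 26. Stack: [16, 26]
BINARY_OP * → 16 * 26 = 416. Stack: [416]
STORE_FAST m → m=416. Stack: []
LOAD_FAST b → push 26. Stack: [26]
LOAD_CONST → push 1. Stack: [26, 1]
BINARY_OP * → 26 * 1 = 26. Stack: [26]
LOAD_FAST b → push 26. Stack: [26, 26]
LOAD_CONST → push 2. Stack: [26, 26, 2]
BINARY_OP ^ → 26 ^ 2 = 24. Stack: [26, 24]
BINARY_OP - → 26 - 24 = 2. Stack: [2]
STORE_FAST t → t=2. Stack: []
LOAD_FAST_LOAD_FAST m,b → push 416,26. Stack: [416, 26]
BINARY_OP ^ → 416 ^ 26 = 442. Stack: [442]
LOAD_FAST m → push 416. Stack: [442, 416]
LOAD_CONST → push 6. Stack: [442, 416, 6]
BINARY_OP // → 416 // 6 = 69. Stack: [442, 69]
BINARY_OP * → 442 * 69 = 30498. Stack: [30498]
STORE_FAST r → r=30498. Stack: []
LOAD_FAST r → push 30498. Stack: [30498]
LOAD_CONST → push 9. Stack: [30498, 9]
BINARY_OP + → 30498 + 9 = 30507. Stack: [30507]
STORE_FAST s → s=30507. Stack: []
LOAD_FAST m → push 416. Stack: [416]
LOAD_CONST → push 7. Stack: [416, 7]
BINARY_OP // → 416 // 7 = 59. Stack: [59]
LOAD_FAST_LOAD_FAST b,b → push 26,26. Stack: [59, 26, 26]
BINARY_OP | → 26 | 26 = 26. Stack: [59, 26]
BINARY_OP - → 59 - 26 = 33. Stack: [33]
STORE_FAST v → v=33. Stack: []
LOAD_FAST s → push 30507. Stack: [30507]
RETURN_VALUE → return 30507.

33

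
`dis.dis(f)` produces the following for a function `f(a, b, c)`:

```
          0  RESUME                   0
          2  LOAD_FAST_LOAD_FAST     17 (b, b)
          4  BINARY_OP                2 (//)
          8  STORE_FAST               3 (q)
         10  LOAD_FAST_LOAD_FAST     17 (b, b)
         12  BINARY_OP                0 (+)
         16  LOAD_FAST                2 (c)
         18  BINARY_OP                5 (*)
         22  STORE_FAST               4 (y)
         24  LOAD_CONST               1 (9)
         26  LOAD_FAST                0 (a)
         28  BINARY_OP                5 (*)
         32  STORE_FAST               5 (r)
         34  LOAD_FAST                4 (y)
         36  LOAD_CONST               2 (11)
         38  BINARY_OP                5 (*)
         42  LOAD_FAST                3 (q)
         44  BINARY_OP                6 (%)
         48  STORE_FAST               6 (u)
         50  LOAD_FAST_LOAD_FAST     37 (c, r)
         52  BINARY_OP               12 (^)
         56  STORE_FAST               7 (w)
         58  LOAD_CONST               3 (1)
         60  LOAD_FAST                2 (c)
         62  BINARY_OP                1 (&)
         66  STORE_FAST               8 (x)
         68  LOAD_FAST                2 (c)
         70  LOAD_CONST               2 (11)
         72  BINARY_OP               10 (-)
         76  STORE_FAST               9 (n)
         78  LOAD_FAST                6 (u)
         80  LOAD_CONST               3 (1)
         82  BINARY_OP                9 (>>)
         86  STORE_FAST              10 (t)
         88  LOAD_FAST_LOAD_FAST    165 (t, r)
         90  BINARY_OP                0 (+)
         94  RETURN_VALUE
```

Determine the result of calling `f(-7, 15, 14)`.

-63

LOAD_FAST_LOAD_FAST b,b → push 15,15. Stack: [15, 15]
BINARY_OP // → 15 // 15 = 1. Stack: [1]
STORE_FAST q → q=1. Stack: []
LOAD_FAST_LOAD_FAST b,b → push 15,15. Stack: [15, 15]
BINARY_OP + → 15 + 15 = 30. Stack: [30]
LOAD_FAST c → push 14. Stack: [30, 14]
BINARY_OP * → 30 * 14 = 420. Stack: [420]
STORE_FAST y → y=420. Stack: []
LOAD_CONST → push 9. Stack: [9]
LOAD_FAST a → push -7. Stack: [9, -7]
BINARY_OP * → 9 * -7 = -63. Stack: [-63]
STORE_FAST r → r=-63. Stack: []
LOAD_FAST y → push 420. Stack: [420]
LOAD_CONST → push 11. Stack: [420, 11]
BINARY_OP * → 420 * 11 = 4620. Stack: [4620]
LOAD_FAST q → push 1. Stack: [4620, 1]
BINARY_OP % → 4620 % 1 = 0. Stack: [0]
STORE_FAST u → u=0. Stack: []
LOAD_FAST_LOAD_FAST c,r → push 14,-63. Stack: [14, -63]
BINARY_OP ^ → 14 ^ -63 = -49. Stack: [-49]
STORE_FAST w → w=-49. Stack: []
LOAD_CONST → push 1. Stack: [1]
LOAD_FAST c → push 14. Stack: [1, 14]
BINARY_OP & → 1 & 14 = 0. Stack: [0]
STORE_FAST x → x=0. Stack: []
LOAD_FAST c → push 14. Stack: [14]
LOAD_CONST → push 11. Stack: [14, 11]
BINARY_OP - → 14 - 11 = 3. Stack: [3]
STORE_FAST n → n=3. Stack: []
LOAD_FAST u → push 0. Stack: [0]
LOAD_CONST → push 1. Stack: [0, 1]
BINARY_OP >> → 0 >> 1 = 0. Stack: [0]
STORE_FAST t → t=0. Stack: []
LOAD_FAST_LOAD_FAST t,r → push 0,-63. Stack: [0, -63]
BINARY_OP + → 0 + -63 = -63. Stack: [-63]
RETURN_VALUE → return -63.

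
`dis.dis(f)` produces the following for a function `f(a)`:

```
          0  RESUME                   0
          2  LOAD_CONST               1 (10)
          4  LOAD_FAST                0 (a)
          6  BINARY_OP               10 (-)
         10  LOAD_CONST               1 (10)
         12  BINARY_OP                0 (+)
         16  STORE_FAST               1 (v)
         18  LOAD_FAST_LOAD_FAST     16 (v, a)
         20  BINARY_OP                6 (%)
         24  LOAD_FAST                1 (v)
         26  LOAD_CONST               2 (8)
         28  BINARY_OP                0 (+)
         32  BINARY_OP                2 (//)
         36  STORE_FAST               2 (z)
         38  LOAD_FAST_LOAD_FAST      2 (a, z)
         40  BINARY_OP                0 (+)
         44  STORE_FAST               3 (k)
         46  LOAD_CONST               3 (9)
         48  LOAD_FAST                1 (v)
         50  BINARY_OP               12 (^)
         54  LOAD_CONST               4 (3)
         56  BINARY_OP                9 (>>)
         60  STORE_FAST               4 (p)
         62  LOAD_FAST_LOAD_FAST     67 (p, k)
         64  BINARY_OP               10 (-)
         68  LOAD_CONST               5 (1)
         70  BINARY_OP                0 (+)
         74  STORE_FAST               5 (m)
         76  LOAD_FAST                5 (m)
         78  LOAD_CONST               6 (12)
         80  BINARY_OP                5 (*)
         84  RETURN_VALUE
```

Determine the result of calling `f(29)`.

-108

LOAD_CONST → push 10. Stack: [10]
LOAD_FAST a → push 29. Stack: [10, 29]
BINARY_OP - → 10 - 29 = -19. Stack: [-19]
LOAD_CONST → push 10. Stack: [-19, 10]
BINARY_OP + → -19 + 10 = -9. Stack: [-9]
STORE_FAST v → v=-9. Stack: []
LOAD_FAST_LOAD_FAST v,a → push -9,29. Stack: [-9, 29]
BINARY_OP % → -9 % 29 = 20. Stack: [20]
LOAD_FAST v → push -9. Stack: [20, -9]
LOAD_CONST → push 8. Stack: [20, -9, 8]
BINARY_OP + → -9 + 8 = -1. Stack: [20, -1]
BINARY_OP // → 20 // -1 = -20. Stack: [-20]
STORE_FAST z → z=-20. Stack: []
LOAD_FAST_LOAD_FAST a,z → push 29,-20. Stack: [29, -20]
BINARY_OP + → 29 + -20 = 9. Stack: [9]
STORE_FAST k → k=9. Stack: []
LOAD_CONST → push 9. Stack: [9]
LOAD_FAST v → push -9. Stack: [9, -9]
BINARY_OP ^ → 9 ^ -9 = -2. Stack: [-2]
LOAD_CONST → push 3. Stack: [-2, 3]
BINARY_OP >> → -2 >> 3 = -1. Stack: [-1]
STORE_FAST p → p=-1. Stack: []
LOAD_FAST_LOAD_FAST p,k → push -1,9. Stack: [-1, 9]
BINARY_OP - → -1 - 9 = -10. Stack: [-10]
LOAD_CONST → push 1. Stack: [-10, 1]
BINARY_OP + → -10 + 1 = -9. Stack: [-9]
STORE_FAST m → m=-9. Stack: []
LOAD_FAST m → push -9. Stack: [-9]
LOAD_CONST → push 12. Stack: [-9, 12]
BINARY_OP * → -9 * 12 = -108. Stack: [-108]
RETURN_VALUE → return -108.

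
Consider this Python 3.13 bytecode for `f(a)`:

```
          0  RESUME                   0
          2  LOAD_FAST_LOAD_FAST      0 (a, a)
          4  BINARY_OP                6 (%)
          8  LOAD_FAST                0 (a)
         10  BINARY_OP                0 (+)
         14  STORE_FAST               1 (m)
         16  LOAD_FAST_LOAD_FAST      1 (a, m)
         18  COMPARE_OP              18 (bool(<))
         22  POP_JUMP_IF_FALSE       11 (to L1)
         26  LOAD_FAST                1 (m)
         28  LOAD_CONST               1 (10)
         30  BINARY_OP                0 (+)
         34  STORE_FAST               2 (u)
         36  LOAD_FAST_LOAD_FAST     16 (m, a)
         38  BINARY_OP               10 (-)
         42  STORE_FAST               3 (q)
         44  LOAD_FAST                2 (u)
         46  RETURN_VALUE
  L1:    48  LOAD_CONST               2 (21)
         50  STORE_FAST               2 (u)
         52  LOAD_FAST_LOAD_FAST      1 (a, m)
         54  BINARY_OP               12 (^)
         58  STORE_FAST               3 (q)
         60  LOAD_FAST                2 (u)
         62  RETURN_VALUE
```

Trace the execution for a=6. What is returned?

LOAD_FAST_LOAD_FAST a,a → push 6,6. Stack: [6, 6]
BINARY_OP % → 6 % 6 = 0. Stack: [0]
LOAD_FAST a → push 6. Stack: [0, 6]
BINARY_OP + → 0 + 6 = 6. Stack: [6]
STORE_FAST m → m=6. Stack: []
LOAD_FAST_LOAD_FAST a,m → push 6,6. Stack: [6, 6]
COMPARE_OP bool(<) → 6 vs 6 = False. Stack: [False]
POP_JUMP_IF_FALSE → pop False; jump. Stack: []
LOAD_CONST → push 21. Stack: [21]
STORE_FAST u → u=21. Stack: []
LOAD_FAST_LOAD_FAST a,m → push 6,6. Stack: [6, 6]
BINARY_OP ^ → 6 ^ 6 = 0. Stack: [0]
STORE_FAST q → q=0. Stack: []
LOAD_FAST u → push 21. Stack: [21]
RETURN_VALUE → return 21.

21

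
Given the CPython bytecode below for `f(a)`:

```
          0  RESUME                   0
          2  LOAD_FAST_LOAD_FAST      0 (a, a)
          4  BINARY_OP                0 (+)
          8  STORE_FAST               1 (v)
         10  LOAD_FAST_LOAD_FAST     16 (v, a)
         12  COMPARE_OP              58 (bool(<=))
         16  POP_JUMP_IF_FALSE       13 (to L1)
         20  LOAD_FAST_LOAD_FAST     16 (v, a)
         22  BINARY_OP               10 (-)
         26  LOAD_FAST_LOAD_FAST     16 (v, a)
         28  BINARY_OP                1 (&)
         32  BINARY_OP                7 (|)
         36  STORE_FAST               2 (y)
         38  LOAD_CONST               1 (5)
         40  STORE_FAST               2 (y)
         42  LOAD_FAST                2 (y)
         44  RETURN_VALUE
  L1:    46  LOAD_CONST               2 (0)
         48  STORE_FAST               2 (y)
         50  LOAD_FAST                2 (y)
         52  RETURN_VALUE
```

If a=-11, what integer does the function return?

LOAD_FAST_LOAD_FAST a,a → push -11,-11. Stack: [-11, -11]
BINARY_OP + → -11 + -11 = -22. Stack: [-22]
STORE_FAST v → v=-22. Stack: []
LOAD_FAST_LOAD_FAST v,a → push -22,-11. Stack: [-22, -11]
COMPARE_OP bool(<=) → -22 vs -11 = True. Stack: [True]
POP_JUMP_IF_FALSE → pop True; no jump. Stack: []
LOAD_FAST_LOAD_FAST v,a → push -22,-11. Stack: [-22, -11]
BINARY_OP - → -22 - -11 = -11. Stack: [-11]
LOAD_FAST_LOAD_FAST v,a → push -22,-11. Stack: [-11, -22, -11]
BINARY_OP & → -22 & -11 = -32. Stack: [-11, -32]
BINARY_OP | → -11 | -32 = -11. Stack: [-11]
STORE_FAST y → y=-11. Stack: []
LOAD_CONST → push 5. Stack: [5]
STORE_FAST y → y=5. Stack: []
LOAD_FAST y → push 5. Stack: [5]
RETURN_VALUE → return 5.

5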